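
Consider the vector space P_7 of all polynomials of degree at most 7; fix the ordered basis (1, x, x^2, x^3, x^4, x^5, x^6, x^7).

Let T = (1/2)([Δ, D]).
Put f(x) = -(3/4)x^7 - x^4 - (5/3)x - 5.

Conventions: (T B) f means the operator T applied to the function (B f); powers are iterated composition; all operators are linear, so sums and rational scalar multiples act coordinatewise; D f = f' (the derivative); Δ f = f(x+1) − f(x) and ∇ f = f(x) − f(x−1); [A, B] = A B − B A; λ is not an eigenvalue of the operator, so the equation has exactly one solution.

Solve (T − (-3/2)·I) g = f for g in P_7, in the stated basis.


the image equals g(x) = -(1/2)x^7 - (2/3)x^4 - (10/9)x - 10/3

write g with unknown coordinates in the stated basis and equate coefficients in (T − (-3/2)·I) g = f
solving from the highest basis element down gives g = -(1/2)x^7 - (2/3)x^4 - (10/9)x - 10/3
check: T g = 0
so T g − (-3/2)·g = -(3/4)x^7 - x^4 - (5/3)x - 5 = f ✓


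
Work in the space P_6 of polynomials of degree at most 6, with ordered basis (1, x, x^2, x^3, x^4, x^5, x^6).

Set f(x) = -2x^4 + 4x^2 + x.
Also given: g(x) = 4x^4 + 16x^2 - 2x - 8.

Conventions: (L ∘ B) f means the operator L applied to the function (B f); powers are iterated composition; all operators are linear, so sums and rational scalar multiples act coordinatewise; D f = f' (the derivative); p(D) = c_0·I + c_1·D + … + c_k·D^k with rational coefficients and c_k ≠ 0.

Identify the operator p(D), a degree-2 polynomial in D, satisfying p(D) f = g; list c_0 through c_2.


D^0 f = -2x^4 + 4x^2 + x
D^1 f = -8x^3 + 8x + 1
D^2 f = -24x^2 + 8
matching coefficients of g against c_0 f + c_1 Df + … from the top degree down determines the c_i
solution: c_0 = -2, c_1 = 0, c_2 = -1

p(D) = -2·I − D^2, i.e. c_0 = -2, c_1 = 0, c_2 = -1


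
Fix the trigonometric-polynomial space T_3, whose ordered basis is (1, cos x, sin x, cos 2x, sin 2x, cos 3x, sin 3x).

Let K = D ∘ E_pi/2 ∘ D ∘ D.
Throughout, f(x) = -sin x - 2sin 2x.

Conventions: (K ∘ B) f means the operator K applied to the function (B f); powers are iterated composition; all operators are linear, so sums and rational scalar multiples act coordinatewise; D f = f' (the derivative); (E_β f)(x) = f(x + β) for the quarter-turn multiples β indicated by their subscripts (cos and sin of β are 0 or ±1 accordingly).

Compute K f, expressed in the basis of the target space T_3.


the result is g(x) = -sin x - 16cos 2x

D f = -cos x - 4cos 2x
D D f = sin x + 8sin 2x
E_pi/2 D D f = cos x - 8sin 2x
D E_pi/2 D D f = -sin x - 16cos 2x


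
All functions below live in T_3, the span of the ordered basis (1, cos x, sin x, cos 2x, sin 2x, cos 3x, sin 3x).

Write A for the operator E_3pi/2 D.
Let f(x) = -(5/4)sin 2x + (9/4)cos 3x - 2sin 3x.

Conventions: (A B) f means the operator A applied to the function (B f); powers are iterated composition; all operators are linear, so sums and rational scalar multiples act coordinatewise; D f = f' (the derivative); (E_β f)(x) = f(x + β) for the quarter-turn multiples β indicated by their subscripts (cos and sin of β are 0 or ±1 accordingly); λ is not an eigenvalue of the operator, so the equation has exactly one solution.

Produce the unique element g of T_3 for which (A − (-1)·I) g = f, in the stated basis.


write g with unknown coordinates in the stated basis and equate coefficients in (A − (-1)·I) g = f
solving from the highest basis element down gives g = -(1/2)cos 2x - (1/4)sin 2x - (9/8)cos 3x + sin 3x
check: A g = (1/2)cos 2x - sin 2x + (27/8)cos 3x - 3sin 3x
so A g − (-1)·g = -(5/4)sin 2x + (9/4)cos 3x - 2sin 3x = f ✓

g(x) = -(1/2)cos 2x - (1/4)sin 2x - (9/8)cos 3x + sin 3x


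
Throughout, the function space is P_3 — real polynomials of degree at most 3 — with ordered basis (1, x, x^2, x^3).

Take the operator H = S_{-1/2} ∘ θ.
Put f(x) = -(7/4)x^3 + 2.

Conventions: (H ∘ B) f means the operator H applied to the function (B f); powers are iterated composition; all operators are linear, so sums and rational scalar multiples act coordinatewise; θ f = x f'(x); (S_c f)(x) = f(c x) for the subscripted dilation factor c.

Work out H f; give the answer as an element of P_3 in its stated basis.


θ f = -(21/4)x^3
S_{-1/2} θ f = (21/32)x^3

g(x) = (21/32)x^3


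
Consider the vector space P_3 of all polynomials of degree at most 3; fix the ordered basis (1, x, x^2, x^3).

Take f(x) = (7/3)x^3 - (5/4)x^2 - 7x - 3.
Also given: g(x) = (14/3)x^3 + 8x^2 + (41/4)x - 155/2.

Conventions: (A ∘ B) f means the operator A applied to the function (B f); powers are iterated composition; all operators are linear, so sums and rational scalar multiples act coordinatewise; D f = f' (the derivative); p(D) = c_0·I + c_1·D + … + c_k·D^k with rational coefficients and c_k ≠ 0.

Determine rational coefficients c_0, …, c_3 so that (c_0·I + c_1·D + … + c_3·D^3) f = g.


c_0 = 2, c_1 = 3/2, c_2 = 2, c_3 = -4

D^0 f = (7/3)x^3 - (5/4)x^2 - 7x - 3
D^1 f = 7x^2 - (5/2)x - 7
D^2 f = 14x - 5/2
D^3 f = 14
matching coefficients of g against c_0 f + c_1 Df + … from the top degree down determines the c_i
solution: c_0 = 2, c_1 = 3/2, c_2 = 2, c_3 = -4


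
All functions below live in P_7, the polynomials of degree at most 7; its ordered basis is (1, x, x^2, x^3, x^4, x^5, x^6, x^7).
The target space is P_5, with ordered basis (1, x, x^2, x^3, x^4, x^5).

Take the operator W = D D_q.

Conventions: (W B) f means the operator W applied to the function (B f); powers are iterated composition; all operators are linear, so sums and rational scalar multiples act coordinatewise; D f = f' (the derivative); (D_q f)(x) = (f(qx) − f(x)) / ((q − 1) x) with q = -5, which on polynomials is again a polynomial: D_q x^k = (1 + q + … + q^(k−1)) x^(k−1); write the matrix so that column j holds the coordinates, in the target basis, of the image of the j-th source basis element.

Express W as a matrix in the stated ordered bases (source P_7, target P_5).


the matrix is [[0, 0, -4, 0, 0, 0, 0, 0]; [0, 0, 0, 42, 0, 0, 0, 0]; [0, 0, 0, 0, -312, 0, 0, 0]; [0, 0, 0, 0, 0, 2084, 0, 0]; [0, 0, 0, 0, 0, 0, -13020, 0]; [0, 0, 0, 0, 0, 0, 0, 78126]] (rows listed top to bottom)

image of 1: 0
image of x: 0
image of x^2: -4
image of x^3: 42x
image of x^4: -312x^2
image of x^5: 2084x^3
image of x^6: -13020x^4
image of x^7: 78126x^5
each image's coordinates form column j of the matrix


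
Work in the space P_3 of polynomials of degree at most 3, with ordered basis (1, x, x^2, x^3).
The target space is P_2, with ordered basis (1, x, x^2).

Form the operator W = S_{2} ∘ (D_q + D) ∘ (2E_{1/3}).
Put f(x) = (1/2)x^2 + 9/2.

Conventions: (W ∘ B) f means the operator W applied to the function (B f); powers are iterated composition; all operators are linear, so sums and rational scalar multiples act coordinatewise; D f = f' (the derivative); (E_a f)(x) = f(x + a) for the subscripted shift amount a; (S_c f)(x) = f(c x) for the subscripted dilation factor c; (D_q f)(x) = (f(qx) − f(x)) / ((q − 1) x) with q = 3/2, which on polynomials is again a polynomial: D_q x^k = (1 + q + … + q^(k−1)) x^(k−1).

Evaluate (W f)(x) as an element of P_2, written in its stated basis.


g(x) = 9x + 4/3

E_{1/3} f = (1/2)x^2 + (1/3)x + 41/9
(2E_{1/3}) f = x^2 + (2/3)x + 82/9
D_q (2E_{1/3}) f = (5/2)x + 2/3
D (2E_{1/3}) f = 2x + 2/3
(D_q + D) (2E_{1/3}) f = (9/2)x + 4/3
S_{2} (D_q + D) (2E_{1/3}) f = 9x + 4/3


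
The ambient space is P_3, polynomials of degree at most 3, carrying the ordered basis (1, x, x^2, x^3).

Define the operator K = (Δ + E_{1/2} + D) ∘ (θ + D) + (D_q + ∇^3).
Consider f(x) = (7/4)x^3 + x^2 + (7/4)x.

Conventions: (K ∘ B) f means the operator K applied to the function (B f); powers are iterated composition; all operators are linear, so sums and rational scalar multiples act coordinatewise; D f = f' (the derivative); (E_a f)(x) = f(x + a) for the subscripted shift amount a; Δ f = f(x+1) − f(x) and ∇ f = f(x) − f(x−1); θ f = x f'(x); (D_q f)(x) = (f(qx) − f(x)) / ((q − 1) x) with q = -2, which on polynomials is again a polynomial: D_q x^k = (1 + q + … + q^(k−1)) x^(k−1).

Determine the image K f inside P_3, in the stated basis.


the image equals g(x) = (21/4)x^3 + (415/8)x^2 + (939/16)x + 1227/32

θ f = (21/4)x^3 + 2x^2 + (7/4)x
D f = (21/4)x^2 + 2x + 7/4
(θ + D) f = (21/4)x^3 + (29/4)x^2 + (15/4)x + 7/4
Δ (θ + D) f = (63/4)x^2 + (121/4)x + 65/4
E_{1/2} (θ + D) f = (21/4)x^3 + (121/8)x^2 + (239/16)x + 195/32
D (θ + D) f = (63/4)x^2 + (29/2)x + 15/4
(Δ + E_{1/2} + D) (θ + D) f = (21/4)x^3 + (373/8)x^2 + (955/16)x + 835/32
D_q f = (21/4)x^2 - x + 7/4
∇ f = (21/4)x^2 - (13/4)x + 5/2
∇ ∇ f = (21/2)x - 17/2
∇ ∇ ∇ f = 21/2
(D_q + ∇^3) f = (21/4)x^2 - x + 49/4
((Δ + E_{1/2} + D) ∘ (θ + D) + (D_q + ∇^3)) f = (21/4)x^3 + (415/8)x^2 + (939/16)x + 1227/32


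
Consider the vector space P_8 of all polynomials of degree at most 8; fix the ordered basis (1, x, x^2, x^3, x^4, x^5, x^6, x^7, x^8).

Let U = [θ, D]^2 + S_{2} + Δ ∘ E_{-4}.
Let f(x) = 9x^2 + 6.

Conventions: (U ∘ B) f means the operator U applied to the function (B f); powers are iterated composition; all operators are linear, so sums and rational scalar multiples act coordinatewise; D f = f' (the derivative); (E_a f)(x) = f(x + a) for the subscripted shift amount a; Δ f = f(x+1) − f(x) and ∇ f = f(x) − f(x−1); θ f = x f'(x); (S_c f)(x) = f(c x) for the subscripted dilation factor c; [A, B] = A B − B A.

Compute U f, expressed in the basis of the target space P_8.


D f = 18x
θ D f = 18x
θ f = 18x^2
D θ f = 36x
[θ, D] f = -18x
D [θ, D] f = -18
θ D [θ, D] f = 0
θ [θ, D] f = -18x
D θ [θ, D] f = -18
[θ, D] [θ, D] f = 18
S_{2} f = 36x^2 + 6
E_{-4} f = 9x^2 - 72x + 150
Δ E_{-4} f = 18x - 63
([θ, D]^2 + S_{2} + Δ ∘ E_{-4}) f = 36x^2 + 18x - 39

the result is g(x) = 36x^2 + 18x - 39


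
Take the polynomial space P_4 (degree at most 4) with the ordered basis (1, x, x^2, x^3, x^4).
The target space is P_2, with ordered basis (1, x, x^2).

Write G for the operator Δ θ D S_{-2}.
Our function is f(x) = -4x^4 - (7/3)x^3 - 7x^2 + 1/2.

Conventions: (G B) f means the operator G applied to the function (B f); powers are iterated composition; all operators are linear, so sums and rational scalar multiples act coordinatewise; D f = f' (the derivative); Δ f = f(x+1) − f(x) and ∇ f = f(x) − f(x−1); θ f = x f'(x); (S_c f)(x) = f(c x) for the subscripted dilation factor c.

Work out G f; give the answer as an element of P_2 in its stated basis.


the image equals g(x) = -2304x^2 - 2080x - 712

S_{-2} f = -64x^4 + (56/3)x^3 - 28x^2 + 1/2
D S_{-2} f = -256x^3 + 56x^2 - 56x
θ D S_{-2} f = -768x^3 + 112x^2 - 56x
Δ θ D S_{-2} f = -2304x^2 - 2080x - 712


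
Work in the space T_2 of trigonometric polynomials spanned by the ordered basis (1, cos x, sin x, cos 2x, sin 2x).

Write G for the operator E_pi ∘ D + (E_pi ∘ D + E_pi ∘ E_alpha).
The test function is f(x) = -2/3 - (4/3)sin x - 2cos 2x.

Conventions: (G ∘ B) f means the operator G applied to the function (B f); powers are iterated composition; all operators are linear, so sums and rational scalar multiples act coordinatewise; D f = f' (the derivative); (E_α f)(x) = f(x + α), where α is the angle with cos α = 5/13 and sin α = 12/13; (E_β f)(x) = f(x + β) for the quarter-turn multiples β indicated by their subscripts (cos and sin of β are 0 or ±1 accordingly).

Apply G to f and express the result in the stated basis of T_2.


the image equals g(x) = -2/3 + (152/39)cos x + (20/39)sin x + (238/169)cos 2x + (1592/169)sin 2x

D f = -(4/3)cos x + 4sin 2x
E_pi D f = (4/3)cos x + 4sin 2x
D f = -(4/3)cos x + 4sin 2x
E_pi D f = (4/3)cos x + 4sin 2x
E_alpha f = -2/3 - (16/13)cos x - (20/39)sin x + (238/169)cos 2x + (240/169)sin 2x
E_pi E_alpha f = -2/3 + (16/13)cos x + (20/39)sin x + (238/169)cos 2x + (240/169)sin 2x
(E_pi ∘ D + E_pi ∘ E_alpha) f = -2/3 + (100/39)cos x + (20/39)sin x + (238/169)cos 2x + (916/169)sin 2x
(E_pi ∘ D + (E_pi ∘ D + E_pi ∘ E_alpha)) f = -2/3 + (152/39)cos x + (20/39)sin x + (238/169)cos 2x + (1592/169)sin 2x


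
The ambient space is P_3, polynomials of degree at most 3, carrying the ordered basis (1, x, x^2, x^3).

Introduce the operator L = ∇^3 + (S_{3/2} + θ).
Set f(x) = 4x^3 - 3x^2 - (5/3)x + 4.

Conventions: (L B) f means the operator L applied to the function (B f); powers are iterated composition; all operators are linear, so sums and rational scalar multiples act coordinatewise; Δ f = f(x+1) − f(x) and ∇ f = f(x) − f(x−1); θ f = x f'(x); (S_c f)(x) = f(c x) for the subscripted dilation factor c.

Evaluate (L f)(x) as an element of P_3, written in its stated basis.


∇ f = 12x^2 - 18x + 16/3
∇ ∇ f = 24x - 30
∇ ∇ ∇ f = 24
S_{3/2} f = (27/2)x^3 - (27/4)x^2 - (5/2)x + 4
θ f = 12x^3 - 6x^2 - (5/3)x
(S_{3/2} + θ) f = (51/2)x^3 - (51/4)x^2 - (25/6)x + 4
(∇^3 + (S_{3/2} + θ)) f = (51/2)x^3 - (51/4)x^2 - (25/6)x + 28

the result is g(x) = (51/2)x^3 - (51/4)x^2 - (25/6)x + 28


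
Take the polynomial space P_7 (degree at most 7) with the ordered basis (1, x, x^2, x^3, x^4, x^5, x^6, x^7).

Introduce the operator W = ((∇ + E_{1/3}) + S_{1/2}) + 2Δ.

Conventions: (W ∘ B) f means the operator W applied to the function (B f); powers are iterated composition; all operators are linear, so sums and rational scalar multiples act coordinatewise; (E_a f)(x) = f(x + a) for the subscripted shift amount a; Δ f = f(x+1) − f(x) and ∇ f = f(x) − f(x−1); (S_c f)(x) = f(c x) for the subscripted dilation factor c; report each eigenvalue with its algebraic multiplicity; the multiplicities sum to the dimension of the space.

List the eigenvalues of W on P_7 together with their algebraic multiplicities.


λ = 129/128 (multiplicity 1), λ = 65/64 (multiplicity 1), λ = 33/32 (multiplicity 1), λ = 17/16 (multiplicity 1), λ = 9/8 (multiplicity 1), λ = 5/4 (multiplicity 1), λ = 3/2 (multiplicity 1), λ = 2 (multiplicity 1)

image of 1: 2
image of x: (3/2)x + 10/3
image of x^2: (5/4)x^2 + (20/3)x + 10/9
image of x^3: (9/8)x^3 + 10x^2 + (10/3)x + 82/27
image of x^4: (17/16)x^4 + (40/3)x^3 + (20/3)x^2 + (328/27)x + 82/81
image of x^5: (33/32)x^5 + (50/3)x^4 + (100/9)x^3 + (820/27)x^2 + (410/81)x + 730/243
image of x^6: (65/64)x^6 + 20x^5 + (50/3)x^4 + (1640/27)x^3 + (410/27)x^2 + (1460/81)x + 730/729
image of x^7: (129/128)x^7 + (70/3)x^6 + (70/3)x^5 + (2870/27)x^4 + (2870/81)x^3 + (5110/81)x^2 + (5110/729)x + 6562/2187
the matrix is upper triangular; its diagonal is (2, 3/2, 5/4, 9/8, 17/16, 33/32, 65/64, 129/128)
for a triangular matrix the eigenvalues are the diagonal entries, with algebraic multiplicity their repetition count


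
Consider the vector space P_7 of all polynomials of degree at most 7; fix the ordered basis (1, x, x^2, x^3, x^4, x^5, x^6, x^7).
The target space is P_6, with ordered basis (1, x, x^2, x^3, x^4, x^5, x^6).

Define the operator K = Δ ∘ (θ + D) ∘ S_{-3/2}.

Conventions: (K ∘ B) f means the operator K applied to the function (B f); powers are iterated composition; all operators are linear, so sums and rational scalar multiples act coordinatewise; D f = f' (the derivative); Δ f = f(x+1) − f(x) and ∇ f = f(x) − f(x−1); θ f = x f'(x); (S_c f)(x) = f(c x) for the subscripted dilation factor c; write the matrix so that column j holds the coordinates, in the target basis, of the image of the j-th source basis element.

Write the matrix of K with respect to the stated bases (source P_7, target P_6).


the matrix is [[0, -3/2, 9, -81/4, 81/2, -1215/16, 2187/16, -15309/64]; [0, 0, 9, -405/8, 567/4, -10935/32, 24057/32, -199017/128]; [0, 0, 0, -243/8, 729/4, -1215/2, 54675/32, -137781/32]; [0, 0, 0, 0, 81, -8505/16, 32805/16, -841995/128]; [0, 0, 0, 0, 0, -6075/32, 10935/8, -382725/64]; [0, 0, 0, 0, 0, 0, 6561/16, -413343/128]; [0, 0, 0, 0, 0, 0, 0, -107163/128]] (rows listed top to bottom)

image of 1: 0
image of x: -3/2
image of x^2: 9x + 9
image of x^3: -(243/8)x^2 - (405/8)x - 81/4
image of x^4: 81x^3 + (729/4)x^2 + (567/4)x + 81/2
image of x^5: -(6075/32)x^4 - (8505/16)x^3 - (1215/2)x^2 - (10935/32)x - 1215/16
image of x^6: (6561/16)x^5 + (10935/8)x^4 + (32805/16)x^3 + (54675/32)x^2 + (24057/32)x + 2187/16
image of x^7: -(107163/128)x^6 - (413343/128)x^5 - (382725/64)x^4 - (841995/128)x^3 - (137781/32)x^2 - (199017/128)x - 15309/64
each image's coordinates form column j of the matrix


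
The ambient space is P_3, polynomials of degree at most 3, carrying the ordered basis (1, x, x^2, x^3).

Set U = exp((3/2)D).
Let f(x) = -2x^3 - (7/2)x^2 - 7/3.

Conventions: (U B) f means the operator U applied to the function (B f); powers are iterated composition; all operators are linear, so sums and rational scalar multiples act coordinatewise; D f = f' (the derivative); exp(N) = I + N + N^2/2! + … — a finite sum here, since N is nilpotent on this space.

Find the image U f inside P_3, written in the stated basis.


order-1 term: -9x^2 - (21/2)x
order-2 term: -(27/2)x - 63/8
order-3 term: -27/4
the series for exp((3/2)D) f terminates at order 3
exp((3/2)D) f = -2x^3 - (25/2)x^2 - 24x - 407/24

the image equals g(x) = -2x^3 - (25/2)x^2 - 24x - 407/24


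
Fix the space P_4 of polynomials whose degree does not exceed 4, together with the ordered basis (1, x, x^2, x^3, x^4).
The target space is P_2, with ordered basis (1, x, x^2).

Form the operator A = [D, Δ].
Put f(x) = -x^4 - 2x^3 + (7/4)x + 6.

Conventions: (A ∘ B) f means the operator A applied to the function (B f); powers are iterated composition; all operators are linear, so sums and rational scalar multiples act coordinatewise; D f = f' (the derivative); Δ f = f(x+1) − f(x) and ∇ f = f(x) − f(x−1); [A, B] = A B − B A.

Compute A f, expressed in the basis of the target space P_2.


g(x) = 0

Δ f = -4x^3 - 12x^2 - 10x - 5/4
D Δ f = -12x^2 - 24x - 10
D f = -4x^3 - 6x^2 + 7/4
Δ D f = -12x^2 - 24x - 10
[D, Δ] f = 0


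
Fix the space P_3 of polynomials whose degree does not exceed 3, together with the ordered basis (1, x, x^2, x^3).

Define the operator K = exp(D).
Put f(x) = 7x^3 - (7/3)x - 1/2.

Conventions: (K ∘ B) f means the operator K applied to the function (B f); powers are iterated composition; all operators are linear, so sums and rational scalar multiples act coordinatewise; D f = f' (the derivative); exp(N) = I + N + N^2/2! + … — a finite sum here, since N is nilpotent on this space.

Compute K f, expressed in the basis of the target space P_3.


the image equals g(x) = 7x^3 + 21x^2 + (56/3)x + 25/6

order-1 term: 21x^2 - 7/3
order-2 term: 21x
order-3 term: 7
the series for exp(D) f terminates at order 3
exp(D) f = 7x^3 + 21x^2 + (56/3)x + 25/6


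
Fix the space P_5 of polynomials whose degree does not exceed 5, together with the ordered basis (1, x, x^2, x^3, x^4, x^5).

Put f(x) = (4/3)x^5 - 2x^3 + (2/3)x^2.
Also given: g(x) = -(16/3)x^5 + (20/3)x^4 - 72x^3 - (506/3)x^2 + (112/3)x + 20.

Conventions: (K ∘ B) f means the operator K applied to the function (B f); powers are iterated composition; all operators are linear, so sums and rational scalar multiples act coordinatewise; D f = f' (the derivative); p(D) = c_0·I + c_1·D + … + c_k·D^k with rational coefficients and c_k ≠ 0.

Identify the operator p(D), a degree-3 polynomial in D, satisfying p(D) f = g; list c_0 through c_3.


D^0 f = (4/3)x^5 - 2x^3 + (2/3)x^2
D^1 f = (20/3)x^4 - 6x^2 + (4/3)x
D^2 f = (80/3)x^3 - 12x + 4/3
D^3 f = 80x^2 - 12
matching coefficients of g against c_0 f + c_1 Df + … from the top degree down determines the c_i
solution: c_0 = -4, c_1 = 1, c_2 = -3, c_3 = -2

c_0 = -4, c_1 = 1, c_2 = -3, c_3 = -2


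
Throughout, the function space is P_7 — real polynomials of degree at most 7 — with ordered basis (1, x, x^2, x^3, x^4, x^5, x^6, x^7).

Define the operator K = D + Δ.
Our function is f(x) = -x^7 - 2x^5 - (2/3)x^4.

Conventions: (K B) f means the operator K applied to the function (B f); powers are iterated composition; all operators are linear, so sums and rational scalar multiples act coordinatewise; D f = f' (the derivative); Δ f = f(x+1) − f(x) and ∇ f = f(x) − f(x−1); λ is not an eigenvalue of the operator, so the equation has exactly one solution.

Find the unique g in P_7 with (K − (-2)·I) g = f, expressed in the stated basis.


g(x) = -(1/2)x^7 + (7/2)x^6 - (67/4)x^5 + (791/12)x^4 - (1237/6)x^3 + (967/2)x^2 - (18155/24)x + 14201/24

write g with unknown coordinates in the stated basis and equate coefficients in (K − (-2)·I) g = f
solving from the highest basis element down gives g = -(1/2)x^7 + (7/2)x^6 - (67/4)x^5 + (791/12)x^4 - (1237/6)x^3 + (967/2)x^2 - (18155/24)x + 14201/24
check: K g = -7x^6 + (63/2)x^5 - (265/2)x^4 + (1237/3)x^3 - 967x^2 + (18155/12)x - 14201/12
so K g − (-2)·g = -x^7 - 2x^5 - (2/3)x^4 = f ✓


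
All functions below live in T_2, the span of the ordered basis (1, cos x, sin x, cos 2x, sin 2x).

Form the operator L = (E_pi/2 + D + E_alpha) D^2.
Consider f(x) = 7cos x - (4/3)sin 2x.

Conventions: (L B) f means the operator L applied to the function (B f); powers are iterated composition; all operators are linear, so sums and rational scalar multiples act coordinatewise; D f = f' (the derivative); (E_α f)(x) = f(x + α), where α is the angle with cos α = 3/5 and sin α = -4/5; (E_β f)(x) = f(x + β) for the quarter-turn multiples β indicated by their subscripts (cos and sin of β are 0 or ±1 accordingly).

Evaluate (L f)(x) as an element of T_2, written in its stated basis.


D f = -7sin x - (8/3)cos 2x
D D f = -7cos x + (16/3)sin 2x
E_pi/2 D^2 f = 7sin x - (16/3)sin 2x
D D^2 f = 7sin x + (32/3)cos 2x
E_alpha D^2 f = -(21/5)cos x - (28/5)sin x - (128/25)cos 2x - (112/75)sin 2x
(E_pi/2 + D + E_alpha) D^2 f = -(21/5)cos x + (42/5)sin x + (416/75)cos 2x - (512/75)sin 2x

g(x) = -(21/5)cos x + (42/5)sin x + (416/75)cos 2x - (512/75)sin 2x


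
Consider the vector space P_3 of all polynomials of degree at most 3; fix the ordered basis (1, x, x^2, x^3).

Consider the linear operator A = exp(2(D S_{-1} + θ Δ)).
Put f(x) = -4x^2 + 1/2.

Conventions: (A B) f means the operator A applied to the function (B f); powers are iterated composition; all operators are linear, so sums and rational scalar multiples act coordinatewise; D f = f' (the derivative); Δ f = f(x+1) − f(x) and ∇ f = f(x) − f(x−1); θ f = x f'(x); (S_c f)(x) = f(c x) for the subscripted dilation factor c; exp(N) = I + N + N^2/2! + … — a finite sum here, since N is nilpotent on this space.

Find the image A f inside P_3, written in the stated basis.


order-1 term: -32x
order-2 term: 32
the series for exp(2(D S_{-1} + θ Δ)) f terminates at order 2
exp(2(D S_{-1} + θ Δ)) f = -4x^2 - 32x + 65/2

g(x) = -4x^2 - 32x + 65/2


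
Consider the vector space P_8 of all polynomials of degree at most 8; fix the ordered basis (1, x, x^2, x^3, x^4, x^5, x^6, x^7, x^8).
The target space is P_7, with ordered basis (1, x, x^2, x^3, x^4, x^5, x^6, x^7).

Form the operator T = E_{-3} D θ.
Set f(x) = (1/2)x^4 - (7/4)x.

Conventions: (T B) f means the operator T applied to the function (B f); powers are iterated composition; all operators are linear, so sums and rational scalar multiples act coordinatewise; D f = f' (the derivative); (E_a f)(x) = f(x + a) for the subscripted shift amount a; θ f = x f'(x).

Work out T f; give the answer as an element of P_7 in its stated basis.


θ f = 2x^4 - (7/4)x
D θ f = 8x^3 - 7/4
E_{-3} D θ f = 8x^3 - 72x^2 + 216x - 871/4

g(x) = 8x^3 - 72x^2 + 216x - 871/4


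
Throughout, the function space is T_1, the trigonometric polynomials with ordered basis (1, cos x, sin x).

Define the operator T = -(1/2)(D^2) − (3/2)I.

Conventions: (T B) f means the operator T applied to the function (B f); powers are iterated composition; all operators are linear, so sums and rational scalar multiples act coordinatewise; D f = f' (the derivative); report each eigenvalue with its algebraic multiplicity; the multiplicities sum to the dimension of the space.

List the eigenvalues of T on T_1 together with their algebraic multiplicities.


λ = -3/2 (multiplicity 1), λ = -1 (multiplicity 2)

image of 1: -3/2
image of cos x: -cos x
image of sin x: -sin x
the matrix is diagonal; its diagonal is (-3/2, -1, -1)
for a triangular matrix the eigenvalues are the diagonal entries, with algebraic multiplicity their repetition count


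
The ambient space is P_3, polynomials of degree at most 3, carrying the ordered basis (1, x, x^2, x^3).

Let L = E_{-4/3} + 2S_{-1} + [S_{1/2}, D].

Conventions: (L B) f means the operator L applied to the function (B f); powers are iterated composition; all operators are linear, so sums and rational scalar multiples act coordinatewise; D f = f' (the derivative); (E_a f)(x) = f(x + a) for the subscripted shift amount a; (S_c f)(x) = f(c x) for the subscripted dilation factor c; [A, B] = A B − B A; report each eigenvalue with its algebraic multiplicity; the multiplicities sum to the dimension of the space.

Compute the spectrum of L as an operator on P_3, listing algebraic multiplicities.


image of 1: 3
image of x: -x - 5/6
image of x^2: 3x^2 - (13/6)x + 16/9
image of x^3: -x^3 - (29/8)x^2 + (16/3)x - 64/27
the matrix is upper triangular; its diagonal is (3, -1, 3, -1)
for a triangular matrix the eigenvalues are the diagonal entries, with algebraic multiplicity their repetition count

λ = -1 (multiplicity 2), λ = 3 (multiplicity 2)


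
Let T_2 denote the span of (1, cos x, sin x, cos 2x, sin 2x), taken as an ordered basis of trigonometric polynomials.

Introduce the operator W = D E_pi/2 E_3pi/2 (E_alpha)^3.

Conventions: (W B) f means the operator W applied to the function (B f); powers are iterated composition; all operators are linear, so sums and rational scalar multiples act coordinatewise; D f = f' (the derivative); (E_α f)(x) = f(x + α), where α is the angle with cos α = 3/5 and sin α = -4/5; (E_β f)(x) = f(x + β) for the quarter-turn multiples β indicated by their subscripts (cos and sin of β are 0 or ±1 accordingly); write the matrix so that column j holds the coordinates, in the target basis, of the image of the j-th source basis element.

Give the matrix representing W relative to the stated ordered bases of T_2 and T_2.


the matrix is [[0, 0, 0, 0, 0]; [0, 44/125, -117/125, 0, 0]; [0, 117/125, 44/125, 0, 0]; [0, 0, 0, -20592/15625, 23506/15625]; [0, 0, 0, -23506/15625, -20592/15625]] (rows listed top to bottom)

image of 1: 0
image of cos x: (44/125)cos x + (117/125)sin x
image of sin x: -(117/125)cos x + (44/125)sin x
image of cos 2x: -(20592/15625)cos 2x - (23506/15625)sin 2x
image of sin 2x: (23506/15625)cos 2x - (20592/15625)sin 2x
each image's coordinates form column j of the matrix


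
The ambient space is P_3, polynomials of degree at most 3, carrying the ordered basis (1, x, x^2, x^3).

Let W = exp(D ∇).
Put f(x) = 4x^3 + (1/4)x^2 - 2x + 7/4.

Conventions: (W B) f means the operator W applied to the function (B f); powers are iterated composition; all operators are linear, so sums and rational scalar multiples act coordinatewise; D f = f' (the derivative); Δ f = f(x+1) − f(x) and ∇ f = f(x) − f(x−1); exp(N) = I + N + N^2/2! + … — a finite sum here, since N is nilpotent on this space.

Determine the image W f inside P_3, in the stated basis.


the result is g(x) = 4x^3 + (1/4)x^2 + 22x - 39/4

order-1 term: 24x - 23/2
the series for exp(D ∇) f terminates at order 1
exp(D ∇) f = 4x^3 + (1/4)x^2 + 22x - 39/4


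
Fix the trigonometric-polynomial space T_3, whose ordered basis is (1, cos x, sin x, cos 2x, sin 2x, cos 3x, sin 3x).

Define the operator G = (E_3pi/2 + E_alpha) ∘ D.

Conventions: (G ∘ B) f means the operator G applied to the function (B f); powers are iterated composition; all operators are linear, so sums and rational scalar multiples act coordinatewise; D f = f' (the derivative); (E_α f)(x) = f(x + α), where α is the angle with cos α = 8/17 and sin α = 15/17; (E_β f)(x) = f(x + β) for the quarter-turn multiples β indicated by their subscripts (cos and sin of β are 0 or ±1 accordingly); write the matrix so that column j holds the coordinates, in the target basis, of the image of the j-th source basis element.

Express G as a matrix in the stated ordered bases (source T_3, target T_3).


the matrix is [[0, 0, 0, 0, 0, 0, 0]; [0, 2/17, 8/17, 0, 0, 0, 0]; [0, -8/17, 2/17, 0, 0, 0, 0]; [0, 0, 0, -480/289, -900/289, 0, 0]; [0, 0, 0, 900/289, -480/289, 0, 0]; [0, 0, 0, 0, 0, -13254/4913, -14664/4913]; [0, 0, 0, 0, 0, 14664/4913, -13254/4913]] (rows listed top to bottom)

image of 1: 0
image of cos x: (2/17)cos x - (8/17)sin x
image of sin x: (8/17)cos x + (2/17)sin x
image of cos 2x: -(480/289)cos 2x + (900/289)sin 2x
image of sin 2x: -(900/289)cos 2x - (480/289)sin 2x
image of cos 3x: -(13254/4913)cos 3x + (14664/4913)sin 3x
image of sin 3x: -(14664/4913)cos 3x - (13254/4913)sin 3x
each image's coordinates form column j of the matrix


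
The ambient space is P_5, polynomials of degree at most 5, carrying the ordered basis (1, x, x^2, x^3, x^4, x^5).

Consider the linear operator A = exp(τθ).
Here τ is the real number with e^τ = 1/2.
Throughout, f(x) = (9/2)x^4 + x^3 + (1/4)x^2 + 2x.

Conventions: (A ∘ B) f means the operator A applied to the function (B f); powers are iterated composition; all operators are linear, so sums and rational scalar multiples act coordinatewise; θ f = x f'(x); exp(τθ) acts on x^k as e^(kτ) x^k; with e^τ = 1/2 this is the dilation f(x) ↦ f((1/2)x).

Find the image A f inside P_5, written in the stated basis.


exp(τθ) x^k = e^(kτ) x^k; with e^τ = 1/2 this sends x^k to (1/2)^k x^k
x ↦ 1/2 x
x^2 ↦ 1/4 x^2
x^3 ↦ 1/8 x^3
x^4 ↦ 1/16 x^4
applying this coordinatewise to f: exp(τθ) f = (9/32)x^4 + (1/8)x^3 + (1/16)x^2 + x

g(x) = (9/32)x^4 + (1/8)x^3 + (1/16)x^2 + x


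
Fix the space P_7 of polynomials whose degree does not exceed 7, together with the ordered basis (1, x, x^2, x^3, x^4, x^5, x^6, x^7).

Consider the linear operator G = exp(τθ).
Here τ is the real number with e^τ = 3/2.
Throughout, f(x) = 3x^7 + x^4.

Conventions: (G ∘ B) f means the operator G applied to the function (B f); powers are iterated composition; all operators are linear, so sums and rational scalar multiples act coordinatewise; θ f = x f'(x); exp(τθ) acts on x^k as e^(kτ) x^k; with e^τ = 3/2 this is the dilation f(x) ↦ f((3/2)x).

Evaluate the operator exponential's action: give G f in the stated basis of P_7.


exp(τθ) x^k = e^(kτ) x^k; with e^τ = 3/2 this sends x^k to (3/2)^k x^k
x^4 ↦ 81/16 x^4
x^7 ↦ 2187/128 x^7
applying this coordinatewise to f: exp(τθ) f = (6561/128)x^7 + (81/16)x^4

g(x) = (6561/128)x^7 + (81/16)x^4


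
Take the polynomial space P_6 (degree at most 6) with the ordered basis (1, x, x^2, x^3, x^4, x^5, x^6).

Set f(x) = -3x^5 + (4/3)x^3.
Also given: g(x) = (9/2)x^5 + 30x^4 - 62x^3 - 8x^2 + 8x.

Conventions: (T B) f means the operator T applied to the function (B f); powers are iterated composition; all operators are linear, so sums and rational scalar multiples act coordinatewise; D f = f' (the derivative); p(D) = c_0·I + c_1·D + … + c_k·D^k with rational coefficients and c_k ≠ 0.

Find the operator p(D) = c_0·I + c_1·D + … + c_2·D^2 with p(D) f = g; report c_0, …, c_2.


c_0 = -3/2, c_1 = -2, c_2 = 1

D^0 f = -3x^5 + (4/3)x^3
D^1 f = -15x^4 + 4x^2
D^2 f = -60x^3 + 8x
matching coefficients of g against c_0 f + c_1 Df + … from the top degree down determines the c_i
solution: c_0 = -3/2, c_1 = -2, c_2 = 1


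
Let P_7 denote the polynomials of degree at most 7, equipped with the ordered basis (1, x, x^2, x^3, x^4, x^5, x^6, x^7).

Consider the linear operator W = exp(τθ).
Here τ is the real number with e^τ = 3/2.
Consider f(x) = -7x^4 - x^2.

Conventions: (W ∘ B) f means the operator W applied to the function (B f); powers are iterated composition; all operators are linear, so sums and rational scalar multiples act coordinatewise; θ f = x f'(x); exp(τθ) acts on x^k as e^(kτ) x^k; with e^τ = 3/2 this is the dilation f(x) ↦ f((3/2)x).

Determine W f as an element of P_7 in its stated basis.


the result is g(x) = -(567/16)x^4 - (9/4)x^2

exp(τθ) x^k = e^(kτ) x^k; with e^τ = 3/2 this sends x^k to (3/2)^k x^k
x^2 ↦ 9/4 x^2
x^4 ↦ 81/16 x^4
applying this coordinatewise to f: exp(τθ) f = -(567/16)x^4 - (9/4)x^2


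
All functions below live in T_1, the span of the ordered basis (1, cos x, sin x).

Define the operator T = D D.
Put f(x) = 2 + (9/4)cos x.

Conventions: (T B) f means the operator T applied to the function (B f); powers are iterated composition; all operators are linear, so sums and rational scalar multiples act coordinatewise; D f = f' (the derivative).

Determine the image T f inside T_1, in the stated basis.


D f = -(9/4)sin x
D D f = -(9/4)cos x

the result is g(x) = -(9/4)cos x


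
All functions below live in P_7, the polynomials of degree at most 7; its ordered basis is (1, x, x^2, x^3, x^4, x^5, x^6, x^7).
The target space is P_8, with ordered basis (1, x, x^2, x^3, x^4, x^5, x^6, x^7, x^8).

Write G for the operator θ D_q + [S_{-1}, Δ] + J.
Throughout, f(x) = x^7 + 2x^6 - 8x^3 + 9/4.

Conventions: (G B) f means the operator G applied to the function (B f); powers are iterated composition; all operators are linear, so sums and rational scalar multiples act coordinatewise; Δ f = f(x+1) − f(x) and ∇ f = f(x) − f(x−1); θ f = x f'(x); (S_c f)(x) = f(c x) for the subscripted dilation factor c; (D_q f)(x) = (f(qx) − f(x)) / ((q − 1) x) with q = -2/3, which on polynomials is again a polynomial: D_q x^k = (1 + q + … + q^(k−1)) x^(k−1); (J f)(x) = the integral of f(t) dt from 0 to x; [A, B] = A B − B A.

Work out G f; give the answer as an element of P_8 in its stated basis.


the image equals g(x) = (1/8)x^8 + (2/7)x^7 + (4328/243)x^6 - (4502/243)x^5 + 68x^4 - 80x^3 - (166/9)x^2 - (87/4)x - 14

D_q f = (463/729)x^6 + (266/243)x^5 - (56/9)x^2
θ D_q f = (926/243)x^6 + (1330/243)x^5 - (112/9)x^2
Δ f = 7x^6 + 33x^5 + 65x^4 + 75x^3 + 27x^2 - 5x - 5
S_{-1} Δ f = 7x^6 - 33x^5 + 65x^4 - 75x^3 + 27x^2 + 5x - 5
S_{-1} f = -x^7 + 2x^6 + 8x^3 + 9/4
Δ S_{-1} f = -7x^6 - 9x^5 - 5x^4 + 5x^3 + 33x^2 + 29x + 9
[S_{-1}, Δ] f = 14x^6 - 24x^5 + 70x^4 - 80x^3 - 6x^2 - 24x - 14
J f = (1/8)x^8 + (2/7)x^7 - 2x^4 + (9/4)x
(θ D_q + [S_{-1}, Δ] + J) f = (1/8)x^8 + (2/7)x^7 + (4328/243)x^6 - (4502/243)x^5 + 68x^4 - 80x^3 - (166/9)x^2 - (87/4)x - 14


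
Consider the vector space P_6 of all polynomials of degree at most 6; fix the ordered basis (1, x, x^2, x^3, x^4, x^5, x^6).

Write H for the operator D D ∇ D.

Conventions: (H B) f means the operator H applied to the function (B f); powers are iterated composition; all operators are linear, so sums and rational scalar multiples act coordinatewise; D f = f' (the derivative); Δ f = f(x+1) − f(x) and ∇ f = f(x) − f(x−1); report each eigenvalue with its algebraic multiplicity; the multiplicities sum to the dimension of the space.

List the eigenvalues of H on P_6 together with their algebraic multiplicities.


image of 1: 0
image of x: 0
image of x^2: 0
image of x^3: 0
image of x^4: 24
image of x^5: 120x - 60
image of x^6: 360x^2 - 360x + 120
the matrix is upper triangular; its diagonal is (0, 0, 0, 0, 0, 0, 0)
for a triangular matrix the eigenvalues are the diagonal entries, with algebraic multiplicity their repetition count

λ = 0 (multiplicity 7)


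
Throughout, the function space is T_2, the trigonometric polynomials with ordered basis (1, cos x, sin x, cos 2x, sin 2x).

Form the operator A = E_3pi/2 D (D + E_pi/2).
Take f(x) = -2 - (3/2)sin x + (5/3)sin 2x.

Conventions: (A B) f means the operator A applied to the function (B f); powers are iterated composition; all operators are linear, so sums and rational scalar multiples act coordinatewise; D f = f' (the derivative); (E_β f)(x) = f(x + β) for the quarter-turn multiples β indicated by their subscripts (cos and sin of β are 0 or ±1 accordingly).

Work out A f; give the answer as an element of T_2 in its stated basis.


D f = -(3/2)cos x + (10/3)cos 2x
E_pi/2 f = -2 - (3/2)cos x - (5/3)sin 2x
(D + E_pi/2) f = -2 - 3cos x + (10/3)cos 2x - (5/3)sin 2x
D (D + E_pi/2) f = 3sin x - (10/3)cos 2x - (20/3)sin 2x
E_3pi/2 D (D + E_pi/2) f = -3cos x + (10/3)cos 2x + (20/3)sin 2x

the result is g(x) = -3cos x + (10/3)cos 2x + (20/3)sin 2x


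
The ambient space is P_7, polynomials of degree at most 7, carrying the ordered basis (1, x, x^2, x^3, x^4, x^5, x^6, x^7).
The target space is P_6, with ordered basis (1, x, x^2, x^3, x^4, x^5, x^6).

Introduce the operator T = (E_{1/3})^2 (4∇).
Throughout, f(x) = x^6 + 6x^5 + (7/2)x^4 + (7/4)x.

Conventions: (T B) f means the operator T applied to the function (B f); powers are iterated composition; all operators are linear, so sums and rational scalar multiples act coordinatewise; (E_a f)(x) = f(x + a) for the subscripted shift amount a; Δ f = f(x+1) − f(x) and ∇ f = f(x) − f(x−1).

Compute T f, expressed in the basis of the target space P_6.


the result is g(x) = 24x^5 + 140x^4 + (488/3)x^3 + (1072/9)x^2 + (1192/27)x + 1069/81

∇ f = 6x^5 + 15x^4 - 26x^3 + 24x^2 - 10x + 13/4
(4∇) f = 24x^5 + 60x^4 - 104x^3 + 96x^2 - 40x + 13
E_{1/3} (4∇) f = 24x^5 + 100x^4 + (8/3)x^3 + (368/9)x^2 - (8/27)x + 593/81
E_{1/3} E_{1/3} (4∇) f = 24x^5 + 140x^4 + (488/3)x^3 + (1072/9)x^2 + (1192/27)x + 1069/81


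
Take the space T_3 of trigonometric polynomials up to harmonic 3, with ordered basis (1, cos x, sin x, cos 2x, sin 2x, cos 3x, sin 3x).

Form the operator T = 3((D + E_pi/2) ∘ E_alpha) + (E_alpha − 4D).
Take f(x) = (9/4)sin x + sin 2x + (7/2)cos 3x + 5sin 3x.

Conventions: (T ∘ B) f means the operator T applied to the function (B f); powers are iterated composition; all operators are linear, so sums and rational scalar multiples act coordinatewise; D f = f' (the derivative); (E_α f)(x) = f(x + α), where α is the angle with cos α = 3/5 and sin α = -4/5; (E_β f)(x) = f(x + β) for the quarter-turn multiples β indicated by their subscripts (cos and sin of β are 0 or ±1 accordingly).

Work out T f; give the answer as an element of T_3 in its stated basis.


E_alpha f = -(9/5)cos x + (27/20)sin x - (24/25)cos 2x - (7/25)sin 2x - (1259/250)cos 3x - (431/125)sin 3x
D E_alpha f = (27/20)cos x + (9/5)sin x - (14/25)cos 2x + (48/25)sin 2x - (1293/125)cos 3x + (3777/250)sin 3x
E_pi/2 E_alpha f = (27/20)cos x + (9/5)sin x + (24/25)cos 2x + (7/25)sin 2x + (431/125)cos 3x - (1259/250)sin 3x
(D + E_pi/2) E_alpha f = (27/10)cos x + (18/5)sin x + (2/5)cos 2x + (11/5)sin 2x - (862/125)cos 3x + (1259/125)sin 3x
(3((D + E_pi/2) ∘ E_alpha)) f = (81/10)cos x + (54/5)sin x + (6/5)cos 2x + (33/5)sin 2x - (2586/125)cos 3x + (3777/125)sin 3x
E_alpha f = -(9/5)cos x + (27/20)sin x - (24/25)cos 2x - (7/25)sin 2x - (1259/250)cos 3x - (431/125)sin 3x
D f = (9/4)cos x + 2cos 2x + 15cos 3x - (21/2)sin 3x
(-4D) f = -9cos x - 8cos 2x - 60cos 3x + 42sin 3x
(E_alpha − 4D) f = -(54/5)cos x + (27/20)sin x - (224/25)cos 2x - (7/25)sin 2x - (16259/250)cos 3x + (4819/125)sin 3x
(3((D + E_pi/2) ∘ E_alpha) + (E_alpha − 4D)) f = -(27/10)cos x + (243/20)sin x - (194/25)cos 2x + (158/25)sin 2x - (21431/250)cos 3x + (8596/125)sin 3x

g(x) = -(27/10)cos x + (243/20)sin x - (194/25)cos 2x + (158/25)sin 2x - (21431/250)cos 3x + (8596/125)sin 3x


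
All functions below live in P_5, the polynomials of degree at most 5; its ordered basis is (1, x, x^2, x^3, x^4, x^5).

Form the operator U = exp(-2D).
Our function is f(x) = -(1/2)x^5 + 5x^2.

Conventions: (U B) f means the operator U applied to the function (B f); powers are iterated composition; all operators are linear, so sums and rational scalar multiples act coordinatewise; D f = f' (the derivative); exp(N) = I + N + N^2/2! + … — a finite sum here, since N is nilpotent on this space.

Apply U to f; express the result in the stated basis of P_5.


order-1 term: 5x^4 - 20x
order-2 term: -20x^3 + 20
order-3 term: 40x^2
order-4 term: -40x
order-5 term: 16
the series for exp(-2D) f terminates at order 5
exp(-2D) f = -(1/2)x^5 + 5x^4 - 20x^3 + 45x^2 - 60x + 36

the image equals g(x) = -(1/2)x^5 + 5x^4 - 20x^3 + 45x^2 - 60x + 36


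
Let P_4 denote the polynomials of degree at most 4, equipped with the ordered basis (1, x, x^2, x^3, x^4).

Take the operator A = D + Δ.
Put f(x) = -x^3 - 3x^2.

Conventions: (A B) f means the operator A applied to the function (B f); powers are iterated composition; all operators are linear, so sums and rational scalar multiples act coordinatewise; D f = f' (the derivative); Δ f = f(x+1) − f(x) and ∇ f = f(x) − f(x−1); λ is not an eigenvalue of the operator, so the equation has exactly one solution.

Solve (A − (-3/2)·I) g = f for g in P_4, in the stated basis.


write g with unknown coordinates in the stated basis and equate coefficients in (A − (-3/2)·I) g = f
solving from the highest basis element down gives g = -(2/3)x^3 + (2/3)x^2 - (4/9)x + 16/27
check: A g = -4x^2 + (2/3)x - 8/9
so A g − (-3/2)·g = -x^3 - 3x^2 = f ✓

the result is g(x) = -(2/3)x^3 + (2/3)x^2 - (4/9)x + 16/27
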